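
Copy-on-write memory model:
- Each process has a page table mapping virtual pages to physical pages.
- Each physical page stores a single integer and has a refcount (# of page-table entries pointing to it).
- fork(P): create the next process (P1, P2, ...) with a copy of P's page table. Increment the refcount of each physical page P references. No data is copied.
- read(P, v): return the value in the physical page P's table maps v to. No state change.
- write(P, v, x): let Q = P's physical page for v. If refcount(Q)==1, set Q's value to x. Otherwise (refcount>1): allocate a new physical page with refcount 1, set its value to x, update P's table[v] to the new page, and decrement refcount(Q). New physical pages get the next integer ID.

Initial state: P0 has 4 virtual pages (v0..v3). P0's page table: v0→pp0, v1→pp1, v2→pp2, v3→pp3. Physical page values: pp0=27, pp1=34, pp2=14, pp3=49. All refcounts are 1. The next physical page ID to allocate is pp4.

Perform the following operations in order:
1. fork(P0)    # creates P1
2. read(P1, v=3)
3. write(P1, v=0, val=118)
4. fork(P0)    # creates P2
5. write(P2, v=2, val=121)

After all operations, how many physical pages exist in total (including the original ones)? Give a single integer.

Answer: 6

Derivation:
Op 1: fork(P0) -> P1. 4 ppages; refcounts: pp0:2 pp1:2 pp2:2 pp3:2
Op 2: read(P1, v3) -> 49. No state change.
Op 3: write(P1, v0, 118). refcount(pp0)=2>1 -> COPY to pp4. 5 ppages; refcounts: pp0:1 pp1:2 pp2:2 pp3:2 pp4:1
Op 4: fork(P0) -> P2. 5 ppages; refcounts: pp0:2 pp1:3 pp2:3 pp3:3 pp4:1
Op 5: write(P2, v2, 121). refcount(pp2)=3>1 -> COPY to pp5. 6 ppages; refcounts: pp0:2 pp1:3 pp2:2 pp3:3 pp4:1 pp5:1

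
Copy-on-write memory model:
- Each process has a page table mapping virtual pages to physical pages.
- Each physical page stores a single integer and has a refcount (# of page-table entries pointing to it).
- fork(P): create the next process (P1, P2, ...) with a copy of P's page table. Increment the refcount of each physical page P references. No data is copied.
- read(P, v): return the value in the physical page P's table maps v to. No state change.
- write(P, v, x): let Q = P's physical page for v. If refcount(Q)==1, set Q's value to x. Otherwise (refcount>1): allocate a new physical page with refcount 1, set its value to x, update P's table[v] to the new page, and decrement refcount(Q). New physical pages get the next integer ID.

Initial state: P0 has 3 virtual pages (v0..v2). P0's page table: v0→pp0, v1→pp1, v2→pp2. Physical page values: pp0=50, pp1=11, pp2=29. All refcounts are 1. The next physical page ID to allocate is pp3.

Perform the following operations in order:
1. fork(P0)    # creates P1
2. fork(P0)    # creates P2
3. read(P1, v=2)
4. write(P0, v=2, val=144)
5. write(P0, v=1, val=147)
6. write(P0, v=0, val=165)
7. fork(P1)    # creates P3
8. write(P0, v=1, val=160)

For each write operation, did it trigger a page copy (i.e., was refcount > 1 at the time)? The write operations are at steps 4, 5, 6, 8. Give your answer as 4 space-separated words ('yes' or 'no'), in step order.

Op 1: fork(P0) -> P1. 3 ppages; refcounts: pp0:2 pp1:2 pp2:2
Op 2: fork(P0) -> P2. 3 ppages; refcounts: pp0:3 pp1:3 pp2:3
Op 3: read(P1, v2) -> 29. No state change.
Op 4: write(P0, v2, 144). refcount(pp2)=3>1 -> COPY to pp3. 4 ppages; refcounts: pp0:3 pp1:3 pp2:2 pp3:1
Op 5: write(P0, v1, 147). refcount(pp1)=3>1 -> COPY to pp4. 5 ppages; refcounts: pp0:3 pp1:2 pp2:2 pp3:1 pp4:1
Op 6: write(P0, v0, 165). refcount(pp0)=3>1 -> COPY to pp5. 6 ppages; refcounts: pp0:2 pp1:2 pp2:2 pp3:1 pp4:1 pp5:1
Op 7: fork(P1) -> P3. 6 ppages; refcounts: pp0:3 pp1:3 pp2:3 pp3:1 pp4:1 pp5:1
Op 8: write(P0, v1, 160). refcount(pp4)=1 -> write in place. 6 ppages; refcounts: pp0:3 pp1:3 pp2:3 pp3:1 pp4:1 pp5:1

yes yes yes no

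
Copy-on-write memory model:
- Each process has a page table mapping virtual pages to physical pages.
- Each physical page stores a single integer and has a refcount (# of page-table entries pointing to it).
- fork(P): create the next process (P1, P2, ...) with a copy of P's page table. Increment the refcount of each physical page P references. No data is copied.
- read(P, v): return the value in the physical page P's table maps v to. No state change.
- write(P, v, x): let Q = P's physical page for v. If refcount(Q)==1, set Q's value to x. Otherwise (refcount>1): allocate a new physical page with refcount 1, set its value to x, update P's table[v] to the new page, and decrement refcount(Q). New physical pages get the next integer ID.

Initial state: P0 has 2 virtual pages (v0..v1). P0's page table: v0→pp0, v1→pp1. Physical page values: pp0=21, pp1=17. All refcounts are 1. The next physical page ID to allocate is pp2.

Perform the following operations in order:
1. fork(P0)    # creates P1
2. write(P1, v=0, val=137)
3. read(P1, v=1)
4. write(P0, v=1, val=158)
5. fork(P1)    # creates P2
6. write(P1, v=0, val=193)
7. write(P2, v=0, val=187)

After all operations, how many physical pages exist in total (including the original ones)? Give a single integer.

Op 1: fork(P0) -> P1. 2 ppages; refcounts: pp0:2 pp1:2
Op 2: write(P1, v0, 137). refcount(pp0)=2>1 -> COPY to pp2. 3 ppages; refcounts: pp0:1 pp1:2 pp2:1
Op 3: read(P1, v1) -> 17. No state change.
Op 4: write(P0, v1, 158). refcount(pp1)=2>1 -> COPY to pp3. 4 ppages; refcounts: pp0:1 pp1:1 pp2:1 pp3:1
Op 5: fork(P1) -> P2. 4 ppages; refcounts: pp0:1 pp1:2 pp2:2 pp3:1
Op 6: write(P1, v0, 193). refcount(pp2)=2>1 -> COPY to pp4. 5 ppages; refcounts: pp0:1 pp1:2 pp2:1 pp3:1 pp4:1
Op 7: write(P2, v0, 187). refcount(pp2)=1 -> write in place. 5 ppages; refcounts: pp0:1 pp1:2 pp2:1 pp3:1 pp4:1

Answer: 5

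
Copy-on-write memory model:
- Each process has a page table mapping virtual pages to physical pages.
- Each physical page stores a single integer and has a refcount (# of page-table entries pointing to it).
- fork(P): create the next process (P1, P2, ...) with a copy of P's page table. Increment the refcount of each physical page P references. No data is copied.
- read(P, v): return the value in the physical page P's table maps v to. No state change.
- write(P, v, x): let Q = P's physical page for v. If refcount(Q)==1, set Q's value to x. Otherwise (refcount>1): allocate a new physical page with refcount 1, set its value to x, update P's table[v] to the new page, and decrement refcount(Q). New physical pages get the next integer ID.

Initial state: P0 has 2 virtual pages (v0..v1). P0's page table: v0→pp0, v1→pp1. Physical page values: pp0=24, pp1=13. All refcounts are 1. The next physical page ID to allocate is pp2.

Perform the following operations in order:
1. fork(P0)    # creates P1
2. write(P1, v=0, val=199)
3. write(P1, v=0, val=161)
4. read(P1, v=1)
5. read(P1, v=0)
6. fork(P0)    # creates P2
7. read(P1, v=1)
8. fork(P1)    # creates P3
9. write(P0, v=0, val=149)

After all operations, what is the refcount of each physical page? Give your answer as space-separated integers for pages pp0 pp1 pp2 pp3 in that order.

Answer: 1 4 2 1

Derivation:
Op 1: fork(P0) -> P1. 2 ppages; refcounts: pp0:2 pp1:2
Op 2: write(P1, v0, 199). refcount(pp0)=2>1 -> COPY to pp2. 3 ppages; refcounts: pp0:1 pp1:2 pp2:1
Op 3: write(P1, v0, 161). refcount(pp2)=1 -> write in place. 3 ppages; refcounts: pp0:1 pp1:2 pp2:1
Op 4: read(P1, v1) -> 13. No state change.
Op 5: read(P1, v0) -> 161. No state change.
Op 6: fork(P0) -> P2. 3 ppages; refcounts: pp0:2 pp1:3 pp2:1
Op 7: read(P1, v1) -> 13. No state change.
Op 8: fork(P1) -> P3. 3 ppages; refcounts: pp0:2 pp1:4 pp2:2
Op 9: write(P0, v0, 149). refcount(pp0)=2>1 -> COPY to pp3. 4 ppages; refcounts: pp0:1 pp1:4 pp2:2 pp3:1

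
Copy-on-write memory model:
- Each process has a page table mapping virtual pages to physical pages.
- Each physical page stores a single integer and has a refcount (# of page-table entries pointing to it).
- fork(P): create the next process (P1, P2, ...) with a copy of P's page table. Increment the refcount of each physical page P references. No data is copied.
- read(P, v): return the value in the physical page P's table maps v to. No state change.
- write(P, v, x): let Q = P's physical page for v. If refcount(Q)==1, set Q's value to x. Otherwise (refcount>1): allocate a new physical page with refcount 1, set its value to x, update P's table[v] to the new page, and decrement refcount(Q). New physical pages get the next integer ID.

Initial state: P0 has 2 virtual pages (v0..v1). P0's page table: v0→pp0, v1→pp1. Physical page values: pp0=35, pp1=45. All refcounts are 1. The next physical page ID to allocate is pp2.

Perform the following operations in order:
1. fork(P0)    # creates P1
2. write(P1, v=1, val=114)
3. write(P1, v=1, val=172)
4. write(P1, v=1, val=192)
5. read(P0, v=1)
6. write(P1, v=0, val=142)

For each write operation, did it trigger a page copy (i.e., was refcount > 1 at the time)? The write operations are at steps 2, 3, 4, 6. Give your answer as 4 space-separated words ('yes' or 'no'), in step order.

Op 1: fork(P0) -> P1. 2 ppages; refcounts: pp0:2 pp1:2
Op 2: write(P1, v1, 114). refcount(pp1)=2>1 -> COPY to pp2. 3 ppages; refcounts: pp0:2 pp1:1 pp2:1
Op 3: write(P1, v1, 172). refcount(pp2)=1 -> write in place. 3 ppages; refcounts: pp0:2 pp1:1 pp2:1
Op 4: write(P1, v1, 192). refcount(pp2)=1 -> write in place. 3 ppages; refcounts: pp0:2 pp1:1 pp2:1
Op 5: read(P0, v1) -> 45. No state change.
Op 6: write(P1, v0, 142). refcount(pp0)=2>1 -> COPY to pp3. 4 ppages; refcounts: pp0:1 pp1:1 pp2:1 pp3:1

yes no no yes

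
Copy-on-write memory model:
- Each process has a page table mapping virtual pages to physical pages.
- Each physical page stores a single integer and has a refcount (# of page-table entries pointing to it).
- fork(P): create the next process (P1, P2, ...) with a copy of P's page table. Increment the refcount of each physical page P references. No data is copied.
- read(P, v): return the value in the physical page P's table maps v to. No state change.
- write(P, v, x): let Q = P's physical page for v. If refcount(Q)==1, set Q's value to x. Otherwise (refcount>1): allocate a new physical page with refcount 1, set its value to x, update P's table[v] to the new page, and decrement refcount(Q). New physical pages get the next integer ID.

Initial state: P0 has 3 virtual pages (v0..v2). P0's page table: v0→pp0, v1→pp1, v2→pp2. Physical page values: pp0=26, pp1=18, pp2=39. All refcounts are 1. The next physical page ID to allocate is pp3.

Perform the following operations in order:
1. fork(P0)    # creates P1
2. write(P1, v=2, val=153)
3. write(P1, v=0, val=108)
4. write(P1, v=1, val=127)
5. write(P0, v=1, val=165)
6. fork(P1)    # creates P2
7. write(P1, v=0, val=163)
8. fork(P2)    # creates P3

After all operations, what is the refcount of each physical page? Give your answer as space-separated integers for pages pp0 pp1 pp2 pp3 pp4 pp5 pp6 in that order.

Op 1: fork(P0) -> P1. 3 ppages; refcounts: pp0:2 pp1:2 pp2:2
Op 2: write(P1, v2, 153). refcount(pp2)=2>1 -> COPY to pp3. 4 ppages; refcounts: pp0:2 pp1:2 pp2:1 pp3:1
Op 3: write(P1, v0, 108). refcount(pp0)=2>1 -> COPY to pp4. 5 ppages; refcounts: pp0:1 pp1:2 pp2:1 pp3:1 pp4:1
Op 4: write(P1, v1, 127). refcount(pp1)=2>1 -> COPY to pp5. 6 ppages; refcounts: pp0:1 pp1:1 pp2:1 pp3:1 pp4:1 pp5:1
Op 5: write(P0, v1, 165). refcount(pp1)=1 -> write in place. 6 ppages; refcounts: pp0:1 pp1:1 pp2:1 pp3:1 pp4:1 pp5:1
Op 6: fork(P1) -> P2. 6 ppages; refcounts: pp0:1 pp1:1 pp2:1 pp3:2 pp4:2 pp5:2
Op 7: write(P1, v0, 163). refcount(pp4)=2>1 -> COPY to pp6. 7 ppages; refcounts: pp0:1 pp1:1 pp2:1 pp3:2 pp4:1 pp5:2 pp6:1
Op 8: fork(P2) -> P3. 7 ppages; refcounts: pp0:1 pp1:1 pp2:1 pp3:3 pp4:2 pp5:3 pp6:1

Answer: 1 1 1 3 2 3 1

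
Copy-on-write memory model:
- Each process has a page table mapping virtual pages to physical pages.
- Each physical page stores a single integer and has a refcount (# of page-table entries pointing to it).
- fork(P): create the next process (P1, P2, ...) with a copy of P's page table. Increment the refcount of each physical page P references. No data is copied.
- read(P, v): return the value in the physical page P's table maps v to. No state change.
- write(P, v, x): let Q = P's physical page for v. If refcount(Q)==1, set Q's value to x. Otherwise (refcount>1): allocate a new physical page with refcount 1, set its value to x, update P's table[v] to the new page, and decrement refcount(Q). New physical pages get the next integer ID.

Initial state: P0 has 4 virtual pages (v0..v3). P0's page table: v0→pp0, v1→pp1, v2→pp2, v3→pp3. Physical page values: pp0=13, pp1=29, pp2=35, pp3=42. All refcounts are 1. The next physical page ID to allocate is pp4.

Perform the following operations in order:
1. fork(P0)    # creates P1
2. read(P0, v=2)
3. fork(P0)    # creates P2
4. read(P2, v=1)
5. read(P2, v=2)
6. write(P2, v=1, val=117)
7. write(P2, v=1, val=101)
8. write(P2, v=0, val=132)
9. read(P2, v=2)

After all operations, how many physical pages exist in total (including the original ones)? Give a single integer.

Answer: 6

Derivation:
Op 1: fork(P0) -> P1. 4 ppages; refcounts: pp0:2 pp1:2 pp2:2 pp3:2
Op 2: read(P0, v2) -> 35. No state change.
Op 3: fork(P0) -> P2. 4 ppages; refcounts: pp0:3 pp1:3 pp2:3 pp3:3
Op 4: read(P2, v1) -> 29. No state change.
Op 5: read(P2, v2) -> 35. No state change.
Op 6: write(P2, v1, 117). refcount(pp1)=3>1 -> COPY to pp4. 5 ppages; refcounts: pp0:3 pp1:2 pp2:3 pp3:3 pp4:1
Op 7: write(P2, v1, 101). refcount(pp4)=1 -> write in place. 5 ppages; refcounts: pp0:3 pp1:2 pp2:3 pp3:3 pp4:1
Op 8: write(P2, v0, 132). refcount(pp0)=3>1 -> COPY to pp5. 6 ppages; refcounts: pp0:2 pp1:2 pp2:3 pp3:3 pp4:1 pp5:1
Op 9: read(P2, v2) -> 35. No state change.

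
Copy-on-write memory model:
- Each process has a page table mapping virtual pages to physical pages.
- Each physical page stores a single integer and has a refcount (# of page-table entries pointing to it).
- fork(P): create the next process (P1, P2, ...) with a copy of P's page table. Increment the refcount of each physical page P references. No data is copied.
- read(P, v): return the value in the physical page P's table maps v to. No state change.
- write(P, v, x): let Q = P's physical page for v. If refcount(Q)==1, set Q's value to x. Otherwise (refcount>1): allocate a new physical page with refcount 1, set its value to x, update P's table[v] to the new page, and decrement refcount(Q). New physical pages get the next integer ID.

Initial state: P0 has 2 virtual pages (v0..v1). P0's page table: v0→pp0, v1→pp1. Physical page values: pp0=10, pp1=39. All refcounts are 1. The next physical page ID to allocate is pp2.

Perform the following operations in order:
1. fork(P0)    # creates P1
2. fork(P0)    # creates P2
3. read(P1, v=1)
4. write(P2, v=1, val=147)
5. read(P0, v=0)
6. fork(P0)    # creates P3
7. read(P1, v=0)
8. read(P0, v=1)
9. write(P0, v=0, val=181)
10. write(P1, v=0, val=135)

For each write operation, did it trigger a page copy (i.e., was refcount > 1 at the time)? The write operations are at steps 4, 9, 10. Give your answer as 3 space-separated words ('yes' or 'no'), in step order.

Op 1: fork(P0) -> P1. 2 ppages; refcounts: pp0:2 pp1:2
Op 2: fork(P0) -> P2. 2 ppages; refcounts: pp0:3 pp1:3
Op 3: read(P1, v1) -> 39. No state change.
Op 4: write(P2, v1, 147). refcount(pp1)=3>1 -> COPY to pp2. 3 ppages; refcounts: pp0:3 pp1:2 pp2:1
Op 5: read(P0, v0) -> 10. No state change.
Op 6: fork(P0) -> P3. 3 ppages; refcounts: pp0:4 pp1:3 pp2:1
Op 7: read(P1, v0) -> 10. No state change.
Op 8: read(P0, v1) -> 39. No state change.
Op 9: write(P0, v0, 181). refcount(pp0)=4>1 -> COPY to pp3. 4 ppages; refcounts: pp0:3 pp1:3 pp2:1 pp3:1
Op 10: write(P1, v0, 135). refcount(pp0)=3>1 -> COPY to pp4. 5 ppages; refcounts: pp0:2 pp1:3 pp2:1 pp3:1 pp4:1

yes yes yes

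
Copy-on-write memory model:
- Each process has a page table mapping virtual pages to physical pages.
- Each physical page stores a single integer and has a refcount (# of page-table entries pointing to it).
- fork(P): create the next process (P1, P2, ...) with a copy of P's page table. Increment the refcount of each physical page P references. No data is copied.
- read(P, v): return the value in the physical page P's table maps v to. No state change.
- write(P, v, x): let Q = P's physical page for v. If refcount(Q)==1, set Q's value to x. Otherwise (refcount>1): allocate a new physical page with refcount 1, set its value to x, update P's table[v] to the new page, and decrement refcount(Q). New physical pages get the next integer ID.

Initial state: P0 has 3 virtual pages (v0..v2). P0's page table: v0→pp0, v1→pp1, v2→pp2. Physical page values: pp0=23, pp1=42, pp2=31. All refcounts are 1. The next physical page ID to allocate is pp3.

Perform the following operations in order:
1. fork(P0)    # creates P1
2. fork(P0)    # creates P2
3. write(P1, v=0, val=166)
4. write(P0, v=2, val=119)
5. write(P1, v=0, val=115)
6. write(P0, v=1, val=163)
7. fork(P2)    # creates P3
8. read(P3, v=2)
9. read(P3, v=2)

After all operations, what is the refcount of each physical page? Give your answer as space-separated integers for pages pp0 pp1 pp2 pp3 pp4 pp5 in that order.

Answer: 3 3 3 1 1 1

Derivation:
Op 1: fork(P0) -> P1. 3 ppages; refcounts: pp0:2 pp1:2 pp2:2
Op 2: fork(P0) -> P2. 3 ppages; refcounts: pp0:3 pp1:3 pp2:3
Op 3: write(P1, v0, 166). refcount(pp0)=3>1 -> COPY to pp3. 4 ppages; refcounts: pp0:2 pp1:3 pp2:3 pp3:1
Op 4: write(P0, v2, 119). refcount(pp2)=3>1 -> COPY to pp4. 5 ppages; refcounts: pp0:2 pp1:3 pp2:2 pp3:1 pp4:1
Op 5: write(P1, v0, 115). refcount(pp3)=1 -> write in place. 5 ppages; refcounts: pp0:2 pp1:3 pp2:2 pp3:1 pp4:1
Op 6: write(P0, v1, 163). refcount(pp1)=3>1 -> COPY to pp5. 6 ppages; refcounts: pp0:2 pp1:2 pp2:2 pp3:1 pp4:1 pp5:1
Op 7: fork(P2) -> P3. 6 ppages; refcounts: pp0:3 pp1:3 pp2:3 pp3:1 pp4:1 pp5:1
Op 8: read(P3, v2) -> 31. No state change.
Op 9: read(P3, v2) -> 31. No state change.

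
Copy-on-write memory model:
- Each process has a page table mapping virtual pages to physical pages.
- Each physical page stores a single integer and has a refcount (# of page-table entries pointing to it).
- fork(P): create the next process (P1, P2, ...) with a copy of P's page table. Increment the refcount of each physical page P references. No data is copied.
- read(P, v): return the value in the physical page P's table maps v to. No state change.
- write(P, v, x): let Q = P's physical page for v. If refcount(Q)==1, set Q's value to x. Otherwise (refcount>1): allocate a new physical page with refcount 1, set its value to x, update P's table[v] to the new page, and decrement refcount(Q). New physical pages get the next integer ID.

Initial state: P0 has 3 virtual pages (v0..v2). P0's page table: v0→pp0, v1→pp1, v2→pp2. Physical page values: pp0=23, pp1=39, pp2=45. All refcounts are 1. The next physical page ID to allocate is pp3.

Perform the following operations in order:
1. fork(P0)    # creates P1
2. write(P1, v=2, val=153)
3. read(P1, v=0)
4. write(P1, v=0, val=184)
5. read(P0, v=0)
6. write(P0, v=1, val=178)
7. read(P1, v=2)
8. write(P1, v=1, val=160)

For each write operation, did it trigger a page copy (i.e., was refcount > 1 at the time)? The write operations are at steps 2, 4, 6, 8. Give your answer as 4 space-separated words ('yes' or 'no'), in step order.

Op 1: fork(P0) -> P1. 3 ppages; refcounts: pp0:2 pp1:2 pp2:2
Op 2: write(P1, v2, 153). refcount(pp2)=2>1 -> COPY to pp3. 4 ppages; refcounts: pp0:2 pp1:2 pp2:1 pp3:1
Op 3: read(P1, v0) -> 23. No state change.
Op 4: write(P1, v0, 184). refcount(pp0)=2>1 -> COPY to pp4. 5 ppages; refcounts: pp0:1 pp1:2 pp2:1 pp3:1 pp4:1
Op 5: read(P0, v0) -> 23. No state change.
Op 6: write(P0, v1, 178). refcount(pp1)=2>1 -> COPY to pp5. 6 ppages; refcounts: pp0:1 pp1:1 pp2:1 pp3:1 pp4:1 pp5:1
Op 7: read(P1, v2) -> 153. No state change.
Op 8: write(P1, v1, 160). refcount(pp1)=1 -> write in place. 6 ppages; refcounts: pp0:1 pp1:1 pp2:1 pp3:1 pp4:1 pp5:1

yes yes yes no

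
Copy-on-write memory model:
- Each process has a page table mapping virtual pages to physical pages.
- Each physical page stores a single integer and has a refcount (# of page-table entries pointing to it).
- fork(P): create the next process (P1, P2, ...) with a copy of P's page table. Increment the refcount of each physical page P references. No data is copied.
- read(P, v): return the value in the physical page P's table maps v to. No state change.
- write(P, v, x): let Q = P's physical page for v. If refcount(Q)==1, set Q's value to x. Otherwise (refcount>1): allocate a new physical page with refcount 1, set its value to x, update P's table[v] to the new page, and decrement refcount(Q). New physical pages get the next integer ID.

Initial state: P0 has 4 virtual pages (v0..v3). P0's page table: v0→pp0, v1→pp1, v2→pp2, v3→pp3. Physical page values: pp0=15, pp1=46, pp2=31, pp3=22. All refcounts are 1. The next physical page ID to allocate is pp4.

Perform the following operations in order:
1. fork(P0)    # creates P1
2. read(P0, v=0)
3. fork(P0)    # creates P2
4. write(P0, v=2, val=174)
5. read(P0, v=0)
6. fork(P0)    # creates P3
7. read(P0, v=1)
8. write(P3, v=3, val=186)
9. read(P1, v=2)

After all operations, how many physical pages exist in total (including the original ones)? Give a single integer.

Op 1: fork(P0) -> P1. 4 ppages; refcounts: pp0:2 pp1:2 pp2:2 pp3:2
Op 2: read(P0, v0) -> 15. No state change.
Op 3: fork(P0) -> P2. 4 ppages; refcounts: pp0:3 pp1:3 pp2:3 pp3:3
Op 4: write(P0, v2, 174). refcount(pp2)=3>1 -> COPY to pp4. 5 ppages; refcounts: pp0:3 pp1:3 pp2:2 pp3:3 pp4:1
Op 5: read(P0, v0) -> 15. No state change.
Op 6: fork(P0) -> P3. 5 ppages; refcounts: pp0:4 pp1:4 pp2:2 pp3:4 pp4:2
Op 7: read(P0, v1) -> 46. No state change.
Op 8: write(P3, v3, 186). refcount(pp3)=4>1 -> COPY to pp5. 6 ppages; refcounts: pp0:4 pp1:4 pp2:2 pp3:3 pp4:2 pp5:1
Op 9: read(P1, v2) -> 31. No state change.

Answer: 6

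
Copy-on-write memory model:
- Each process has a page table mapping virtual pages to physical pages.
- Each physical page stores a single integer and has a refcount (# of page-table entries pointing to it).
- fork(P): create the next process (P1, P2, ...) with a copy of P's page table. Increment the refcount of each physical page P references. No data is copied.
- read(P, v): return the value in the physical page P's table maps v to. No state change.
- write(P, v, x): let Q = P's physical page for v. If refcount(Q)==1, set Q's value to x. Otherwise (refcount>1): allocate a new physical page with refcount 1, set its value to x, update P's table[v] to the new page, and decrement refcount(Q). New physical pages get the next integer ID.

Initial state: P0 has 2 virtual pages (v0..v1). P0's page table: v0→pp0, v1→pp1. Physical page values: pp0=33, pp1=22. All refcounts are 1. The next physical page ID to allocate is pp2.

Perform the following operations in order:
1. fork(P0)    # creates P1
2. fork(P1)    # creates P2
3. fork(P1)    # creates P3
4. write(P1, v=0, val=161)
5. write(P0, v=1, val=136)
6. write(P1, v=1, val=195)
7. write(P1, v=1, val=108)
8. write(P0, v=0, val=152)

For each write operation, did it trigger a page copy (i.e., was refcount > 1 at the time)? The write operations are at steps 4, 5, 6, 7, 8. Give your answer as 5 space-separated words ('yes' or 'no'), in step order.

Op 1: fork(P0) -> P1. 2 ppages; refcounts: pp0:2 pp1:2
Op 2: fork(P1) -> P2. 2 ppages; refcounts: pp0:3 pp1:3
Op 3: fork(P1) -> P3. 2 ppages; refcounts: pp0:4 pp1:4
Op 4: write(P1, v0, 161). refcount(pp0)=4>1 -> COPY to pp2. 3 ppages; refcounts: pp0:3 pp1:4 pp2:1
Op 5: write(P0, v1, 136). refcount(pp1)=4>1 -> COPY to pp3. 4 ppages; refcounts: pp0:3 pp1:3 pp2:1 pp3:1
Op 6: write(P1, v1, 195). refcount(pp1)=3>1 -> COPY to pp4. 5 ppages; refcounts: pp0:3 pp1:2 pp2:1 pp3:1 pp4:1
Op 7: write(P1, v1, 108). refcount(pp4)=1 -> write in place. 5 ppages; refcounts: pp0:3 pp1:2 pp2:1 pp3:1 pp4:1
Op 8: write(P0, v0, 152). refcount(pp0)=3>1 -> COPY to pp5. 6 ppages; refcounts: pp0:2 pp1:2 pp2:1 pp3:1 pp4:1 pp5:1

yes yes yes no yes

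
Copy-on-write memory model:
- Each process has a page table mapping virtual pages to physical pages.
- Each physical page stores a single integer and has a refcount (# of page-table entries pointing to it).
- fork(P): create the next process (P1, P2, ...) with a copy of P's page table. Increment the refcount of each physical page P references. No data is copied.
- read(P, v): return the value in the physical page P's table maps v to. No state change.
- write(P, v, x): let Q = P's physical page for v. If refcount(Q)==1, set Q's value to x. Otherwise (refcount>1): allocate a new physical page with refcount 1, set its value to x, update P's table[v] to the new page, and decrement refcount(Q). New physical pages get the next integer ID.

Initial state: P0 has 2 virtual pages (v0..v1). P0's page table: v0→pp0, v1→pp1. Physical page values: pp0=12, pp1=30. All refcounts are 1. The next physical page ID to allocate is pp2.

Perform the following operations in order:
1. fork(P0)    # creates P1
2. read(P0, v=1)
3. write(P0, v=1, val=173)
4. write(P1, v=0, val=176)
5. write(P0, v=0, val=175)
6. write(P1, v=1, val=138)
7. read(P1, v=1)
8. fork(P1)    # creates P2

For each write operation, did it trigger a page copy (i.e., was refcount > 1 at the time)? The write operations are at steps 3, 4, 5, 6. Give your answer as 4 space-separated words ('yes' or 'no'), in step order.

Op 1: fork(P0) -> P1. 2 ppages; refcounts: pp0:2 pp1:2
Op 2: read(P0, v1) -> 30. No state change.
Op 3: write(P0, v1, 173). refcount(pp1)=2>1 -> COPY to pp2. 3 ppages; refcounts: pp0:2 pp1:1 pp2:1
Op 4: write(P1, v0, 176). refcount(pp0)=2>1 -> COPY to pp3. 4 ppages; refcounts: pp0:1 pp1:1 pp2:1 pp3:1
Op 5: write(P0, v0, 175). refcount(pp0)=1 -> write in place. 4 ppages; refcounts: pp0:1 pp1:1 pp2:1 pp3:1
Op 6: write(P1, v1, 138). refcount(pp1)=1 -> write in place. 4 ppages; refcounts: pp0:1 pp1:1 pp2:1 pp3:1
Op 7: read(P1, v1) -> 138. No state change.
Op 8: fork(P1) -> P2. 4 ppages; refcounts: pp0:1 pp1:2 pp2:1 pp3:2

yes yes no no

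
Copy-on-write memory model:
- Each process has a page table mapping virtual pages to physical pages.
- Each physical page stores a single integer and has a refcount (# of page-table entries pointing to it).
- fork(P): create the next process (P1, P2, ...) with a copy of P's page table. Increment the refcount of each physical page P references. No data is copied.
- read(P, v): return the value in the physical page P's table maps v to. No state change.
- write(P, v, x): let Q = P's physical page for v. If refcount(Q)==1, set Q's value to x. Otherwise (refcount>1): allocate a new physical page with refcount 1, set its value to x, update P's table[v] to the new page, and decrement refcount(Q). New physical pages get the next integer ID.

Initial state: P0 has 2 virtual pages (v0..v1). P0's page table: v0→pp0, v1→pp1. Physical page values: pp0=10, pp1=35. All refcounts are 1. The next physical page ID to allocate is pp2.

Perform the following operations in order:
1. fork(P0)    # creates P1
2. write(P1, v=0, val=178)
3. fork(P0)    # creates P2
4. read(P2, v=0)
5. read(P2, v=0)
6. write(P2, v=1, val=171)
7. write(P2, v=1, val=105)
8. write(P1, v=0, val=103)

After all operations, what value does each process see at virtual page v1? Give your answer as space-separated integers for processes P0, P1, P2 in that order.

Answer: 35 35 105

Derivation:
Op 1: fork(P0) -> P1. 2 ppages; refcounts: pp0:2 pp1:2
Op 2: write(P1, v0, 178). refcount(pp0)=2>1 -> COPY to pp2. 3 ppages; refcounts: pp0:1 pp1:2 pp2:1
Op 3: fork(P0) -> P2. 3 ppages; refcounts: pp0:2 pp1:3 pp2:1
Op 4: read(P2, v0) -> 10. No state change.
Op 5: read(P2, v0) -> 10. No state change.
Op 6: write(P2, v1, 171). refcount(pp1)=3>1 -> COPY to pp3. 4 ppages; refcounts: pp0:2 pp1:2 pp2:1 pp3:1
Op 7: write(P2, v1, 105). refcount(pp3)=1 -> write in place. 4 ppages; refcounts: pp0:2 pp1:2 pp2:1 pp3:1
Op 8: write(P1, v0, 103). refcount(pp2)=1 -> write in place. 4 ppages; refcounts: pp0:2 pp1:2 pp2:1 pp3:1
P0: v1 -> pp1 = 35
P1: v1 -> pp1 = 35
P2: v1 -> pp3 = 105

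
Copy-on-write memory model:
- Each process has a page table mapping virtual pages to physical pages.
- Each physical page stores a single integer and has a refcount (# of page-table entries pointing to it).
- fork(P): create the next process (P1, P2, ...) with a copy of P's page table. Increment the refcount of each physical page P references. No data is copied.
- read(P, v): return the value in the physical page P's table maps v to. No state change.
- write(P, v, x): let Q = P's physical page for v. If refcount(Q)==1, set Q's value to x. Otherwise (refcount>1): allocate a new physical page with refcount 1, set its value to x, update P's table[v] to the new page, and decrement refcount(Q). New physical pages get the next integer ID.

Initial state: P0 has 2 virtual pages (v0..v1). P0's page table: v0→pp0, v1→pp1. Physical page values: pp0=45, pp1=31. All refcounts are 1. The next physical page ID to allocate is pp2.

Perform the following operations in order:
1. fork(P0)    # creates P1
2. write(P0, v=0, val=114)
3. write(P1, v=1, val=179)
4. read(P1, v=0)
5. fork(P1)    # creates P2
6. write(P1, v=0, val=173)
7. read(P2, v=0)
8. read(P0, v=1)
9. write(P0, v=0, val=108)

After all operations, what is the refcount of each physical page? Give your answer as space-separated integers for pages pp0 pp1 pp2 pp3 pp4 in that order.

Answer: 1 1 1 2 1

Derivation:
Op 1: fork(P0) -> P1. 2 ppages; refcounts: pp0:2 pp1:2
Op 2: write(P0, v0, 114). refcount(pp0)=2>1 -> COPY to pp2. 3 ppages; refcounts: pp0:1 pp1:2 pp2:1
Op 3: write(P1, v1, 179). refcount(pp1)=2>1 -> COPY to pp3. 4 ppages; refcounts: pp0:1 pp1:1 pp2:1 pp3:1
Op 4: read(P1, v0) -> 45. No state change.
Op 5: fork(P1) -> P2. 4 ppages; refcounts: pp0:2 pp1:1 pp2:1 pp3:2
Op 6: write(P1, v0, 173). refcount(pp0)=2>1 -> COPY to pp4. 5 ppages; refcounts: pp0:1 pp1:1 pp2:1 pp3:2 pp4:1
Op 7: read(P2, v0) -> 45. No state change.
Op 8: read(P0, v1) -> 31. No state change.
Op 9: write(P0, v0, 108). refcount(pp2)=1 -> write in place. 5 ppages; refcounts: pp0:1 pp1:1 pp2:1 pp3:2 pp4:1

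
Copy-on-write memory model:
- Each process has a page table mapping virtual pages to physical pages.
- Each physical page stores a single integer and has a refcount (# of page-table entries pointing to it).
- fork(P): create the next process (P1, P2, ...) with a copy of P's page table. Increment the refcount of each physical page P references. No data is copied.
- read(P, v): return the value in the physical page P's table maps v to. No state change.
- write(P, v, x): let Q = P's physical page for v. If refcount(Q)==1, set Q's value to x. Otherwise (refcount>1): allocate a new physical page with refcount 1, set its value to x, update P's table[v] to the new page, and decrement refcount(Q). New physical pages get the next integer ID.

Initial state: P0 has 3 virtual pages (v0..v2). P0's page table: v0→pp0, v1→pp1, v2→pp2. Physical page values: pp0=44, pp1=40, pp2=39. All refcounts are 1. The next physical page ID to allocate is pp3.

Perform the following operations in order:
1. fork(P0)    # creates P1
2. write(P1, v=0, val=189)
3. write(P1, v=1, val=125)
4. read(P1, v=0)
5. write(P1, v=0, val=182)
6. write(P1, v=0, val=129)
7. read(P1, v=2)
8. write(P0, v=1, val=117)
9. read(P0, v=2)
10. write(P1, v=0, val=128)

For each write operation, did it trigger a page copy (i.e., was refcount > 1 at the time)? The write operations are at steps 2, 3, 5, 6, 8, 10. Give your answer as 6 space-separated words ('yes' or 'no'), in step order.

Op 1: fork(P0) -> P1. 3 ppages; refcounts: pp0:2 pp1:2 pp2:2
Op 2: write(P1, v0, 189). refcount(pp0)=2>1 -> COPY to pp3. 4 ppages; refcounts: pp0:1 pp1:2 pp2:2 pp3:1
Op 3: write(P1, v1, 125). refcount(pp1)=2>1 -> COPY to pp4. 5 ppages; refcounts: pp0:1 pp1:1 pp2:2 pp3:1 pp4:1
Op 4: read(P1, v0) -> 189. No state change.
Op 5: write(P1, v0, 182). refcount(pp3)=1 -> write in place. 5 ppages; refcounts: pp0:1 pp1:1 pp2:2 pp3:1 pp4:1
Op 6: write(P1, v0, 129). refcount(pp3)=1 -> write in place. 5 ppages; refcounts: pp0:1 pp1:1 pp2:2 pp3:1 pp4:1
Op 7: read(P1, v2) -> 39. No state change.
Op 8: write(P0, v1, 117). refcount(pp1)=1 -> write in place. 5 ppages; refcounts: pp0:1 pp1:1 pp2:2 pp3:1 pp4:1
Op 9: read(P0, v2) -> 39. No state change.
Op 10: write(P1, v0, 128). refcount(pp3)=1 -> write in place. 5 ppages; refcounts: pp0:1 pp1:1 pp2:2 pp3:1 pp4:1

yes yes no no no no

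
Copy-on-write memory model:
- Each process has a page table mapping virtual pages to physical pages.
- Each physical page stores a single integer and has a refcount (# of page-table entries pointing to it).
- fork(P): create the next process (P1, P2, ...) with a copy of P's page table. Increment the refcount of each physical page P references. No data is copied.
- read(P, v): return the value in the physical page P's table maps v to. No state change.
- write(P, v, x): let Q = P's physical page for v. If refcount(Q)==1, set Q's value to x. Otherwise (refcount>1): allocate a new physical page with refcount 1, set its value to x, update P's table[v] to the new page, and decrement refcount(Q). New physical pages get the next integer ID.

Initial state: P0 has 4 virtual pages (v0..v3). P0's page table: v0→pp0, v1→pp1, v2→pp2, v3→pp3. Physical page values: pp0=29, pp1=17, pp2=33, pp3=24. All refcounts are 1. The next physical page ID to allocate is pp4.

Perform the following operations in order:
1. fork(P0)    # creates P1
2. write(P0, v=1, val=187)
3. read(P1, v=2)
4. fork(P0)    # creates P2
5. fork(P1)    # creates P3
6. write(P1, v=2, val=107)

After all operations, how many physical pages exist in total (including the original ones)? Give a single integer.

Op 1: fork(P0) -> P1. 4 ppages; refcounts: pp0:2 pp1:2 pp2:2 pp3:2
Op 2: write(P0, v1, 187). refcount(pp1)=2>1 -> COPY to pp4. 5 ppages; refcounts: pp0:2 pp1:1 pp2:2 pp3:2 pp4:1
Op 3: read(P1, v2) -> 33. No state change.
Op 4: fork(P0) -> P2. 5 ppages; refcounts: pp0:3 pp1:1 pp2:3 pp3:3 pp4:2
Op 5: fork(P1) -> P3. 5 ppages; refcounts: pp0:4 pp1:2 pp2:4 pp3:4 pp4:2
Op 6: write(P1, v2, 107). refcount(pp2)=4>1 -> COPY to pp5. 6 ppages; refcounts: pp0:4 pp1:2 pp2:3 pp3:4 pp4:2 pp5:1

Answer: 6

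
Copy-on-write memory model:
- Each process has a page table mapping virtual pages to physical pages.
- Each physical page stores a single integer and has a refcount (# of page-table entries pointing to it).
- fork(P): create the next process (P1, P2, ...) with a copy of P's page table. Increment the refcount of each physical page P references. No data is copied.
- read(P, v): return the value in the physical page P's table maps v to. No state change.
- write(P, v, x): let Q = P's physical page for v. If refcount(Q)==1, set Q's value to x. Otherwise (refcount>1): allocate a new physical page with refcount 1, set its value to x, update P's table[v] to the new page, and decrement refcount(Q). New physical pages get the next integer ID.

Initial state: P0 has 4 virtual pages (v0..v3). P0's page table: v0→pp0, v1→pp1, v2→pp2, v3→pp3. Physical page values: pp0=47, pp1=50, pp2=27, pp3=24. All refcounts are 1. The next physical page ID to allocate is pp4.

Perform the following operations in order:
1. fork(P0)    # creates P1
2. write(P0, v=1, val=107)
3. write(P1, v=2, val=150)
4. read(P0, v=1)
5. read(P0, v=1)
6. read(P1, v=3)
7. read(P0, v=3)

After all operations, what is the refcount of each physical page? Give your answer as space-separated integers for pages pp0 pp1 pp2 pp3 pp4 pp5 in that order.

Answer: 2 1 1 2 1 1

Derivation:
Op 1: fork(P0) -> P1. 4 ppages; refcounts: pp0:2 pp1:2 pp2:2 pp3:2
Op 2: write(P0, v1, 107). refcount(pp1)=2>1 -> COPY to pp4. 5 ppages; refcounts: pp0:2 pp1:1 pp2:2 pp3:2 pp4:1
Op 3: write(P1, v2, 150). refcount(pp2)=2>1 -> COPY to pp5. 6 ppages; refcounts: pp0:2 pp1:1 pp2:1 pp3:2 pp4:1 pp5:1
Op 4: read(P0, v1) -> 107. No state change.
Op 5: read(P0, v1) -> 107. No state change.
Op 6: read(P1, v3) -> 24. No state change.
Op 7: read(P0, v3) -> 24. No state change.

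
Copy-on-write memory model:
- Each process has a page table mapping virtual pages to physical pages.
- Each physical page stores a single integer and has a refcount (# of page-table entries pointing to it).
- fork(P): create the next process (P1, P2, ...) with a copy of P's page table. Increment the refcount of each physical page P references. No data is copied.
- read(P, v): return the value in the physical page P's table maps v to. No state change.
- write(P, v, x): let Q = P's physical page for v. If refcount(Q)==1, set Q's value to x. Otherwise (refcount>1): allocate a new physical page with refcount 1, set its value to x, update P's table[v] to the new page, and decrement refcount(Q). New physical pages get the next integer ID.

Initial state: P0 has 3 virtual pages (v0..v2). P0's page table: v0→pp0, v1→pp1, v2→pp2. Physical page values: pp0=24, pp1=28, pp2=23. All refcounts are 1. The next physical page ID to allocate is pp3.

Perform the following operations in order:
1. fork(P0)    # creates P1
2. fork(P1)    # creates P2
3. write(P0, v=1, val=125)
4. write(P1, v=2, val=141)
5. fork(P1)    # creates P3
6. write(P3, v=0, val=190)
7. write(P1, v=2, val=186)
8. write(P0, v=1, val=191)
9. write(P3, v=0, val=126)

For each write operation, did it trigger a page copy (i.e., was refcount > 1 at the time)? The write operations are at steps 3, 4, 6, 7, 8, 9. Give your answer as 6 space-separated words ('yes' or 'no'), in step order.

Op 1: fork(P0) -> P1. 3 ppages; refcounts: pp0:2 pp1:2 pp2:2
Op 2: fork(P1) -> P2. 3 ppages; refcounts: pp0:3 pp1:3 pp2:3
Op 3: write(P0, v1, 125). refcount(pp1)=3>1 -> COPY to pp3. 4 ppages; refcounts: pp0:3 pp1:2 pp2:3 pp3:1
Op 4: write(P1, v2, 141). refcount(pp2)=3>1 -> COPY to pp4. 5 ppages; refcounts: pp0:3 pp1:2 pp2:2 pp3:1 pp4:1
Op 5: fork(P1) -> P3. 5 ppages; refcounts: pp0:4 pp1:3 pp2:2 pp3:1 pp4:2
Op 6: write(P3, v0, 190). refcount(pp0)=4>1 -> COPY to pp5. 6 ppages; refcounts: pp0:3 pp1:3 pp2:2 pp3:1 pp4:2 pp5:1
Op 7: write(P1, v2, 186). refcount(pp4)=2>1 -> COPY to pp6. 7 ppages; refcounts: pp0:3 pp1:3 pp2:2 pp3:1 pp4:1 pp5:1 pp6:1
Op 8: write(P0, v1, 191). refcount(pp3)=1 -> write in place. 7 ppages; refcounts: pp0:3 pp1:3 pp2:2 pp3:1 pp4:1 pp5:1 pp6:1
Op 9: write(P3, v0, 126). refcount(pp5)=1 -> write in place. 7 ppages; refcounts: pp0:3 pp1:3 pp2:2 pp3:1 pp4:1 pp5:1 pp6:1

yes yes yes yes no no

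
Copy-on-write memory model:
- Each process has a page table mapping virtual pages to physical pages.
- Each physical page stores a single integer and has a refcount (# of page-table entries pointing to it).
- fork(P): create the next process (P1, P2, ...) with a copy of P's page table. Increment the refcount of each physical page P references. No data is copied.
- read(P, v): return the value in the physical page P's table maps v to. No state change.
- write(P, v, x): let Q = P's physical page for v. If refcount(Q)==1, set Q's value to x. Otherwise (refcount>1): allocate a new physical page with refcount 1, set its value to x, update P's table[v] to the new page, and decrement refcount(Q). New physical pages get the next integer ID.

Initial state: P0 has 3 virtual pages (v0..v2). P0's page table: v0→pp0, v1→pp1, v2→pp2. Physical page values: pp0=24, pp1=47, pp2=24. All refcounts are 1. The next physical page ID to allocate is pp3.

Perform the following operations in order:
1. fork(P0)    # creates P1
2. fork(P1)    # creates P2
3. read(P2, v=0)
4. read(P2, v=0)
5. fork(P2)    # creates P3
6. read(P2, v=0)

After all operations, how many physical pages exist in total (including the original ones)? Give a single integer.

Answer: 3

Derivation:
Op 1: fork(P0) -> P1. 3 ppages; refcounts: pp0:2 pp1:2 pp2:2
Op 2: fork(P1) -> P2. 3 ppages; refcounts: pp0:3 pp1:3 pp2:3
Op 3: read(P2, v0) -> 24. No state change.
Op 4: read(P2, v0) -> 24. No state change.
Op 5: fork(P2) -> P3. 3 ppages; refcounts: pp0:4 pp1:4 pp2:4
Op 6: read(P2, v0) -> 24. No state change.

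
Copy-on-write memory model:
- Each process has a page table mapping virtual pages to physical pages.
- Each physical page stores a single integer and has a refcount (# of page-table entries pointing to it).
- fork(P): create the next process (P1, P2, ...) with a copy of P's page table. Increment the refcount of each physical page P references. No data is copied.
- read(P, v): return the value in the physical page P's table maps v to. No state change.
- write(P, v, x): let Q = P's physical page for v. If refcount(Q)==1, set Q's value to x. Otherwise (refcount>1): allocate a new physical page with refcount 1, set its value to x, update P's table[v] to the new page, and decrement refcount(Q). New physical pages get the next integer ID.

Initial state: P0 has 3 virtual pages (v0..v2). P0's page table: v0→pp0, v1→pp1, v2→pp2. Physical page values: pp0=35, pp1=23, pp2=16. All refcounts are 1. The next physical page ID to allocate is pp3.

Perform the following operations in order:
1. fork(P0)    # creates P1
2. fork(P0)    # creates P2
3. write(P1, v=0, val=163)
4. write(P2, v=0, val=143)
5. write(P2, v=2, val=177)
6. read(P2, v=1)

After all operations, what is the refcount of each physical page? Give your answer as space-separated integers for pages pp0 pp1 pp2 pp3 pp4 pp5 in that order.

Op 1: fork(P0) -> P1. 3 ppages; refcounts: pp0:2 pp1:2 pp2:2
Op 2: fork(P0) -> P2. 3 ppages; refcounts: pp0:3 pp1:3 pp2:3
Op 3: write(P1, v0, 163). refcount(pp0)=3>1 -> COPY to pp3. 4 ppages; refcounts: pp0:2 pp1:3 pp2:3 pp3:1
Op 4: write(P2, v0, 143). refcount(pp0)=2>1 -> COPY to pp4. 5 ppages; refcounts: pp0:1 pp1:3 pp2:3 pp3:1 pp4:1
Op 5: write(P2, v2, 177). refcount(pp2)=3>1 -> COPY to pp5. 6 ppages; refcounts: pp0:1 pp1:3 pp2:2 pp3:1 pp4:1 pp5:1
Op 6: read(P2, v1) -> 23. No state change.

Answer: 1 3 2 1 1 1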